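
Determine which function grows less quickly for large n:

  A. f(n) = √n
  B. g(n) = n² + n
A

f(n) = √n is O(√n), while g(n) = n² + n is O(n²).
Since O(√n) grows slower than O(n²), f(n) is dominated.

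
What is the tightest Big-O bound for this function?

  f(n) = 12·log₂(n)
O(log n)

The dominant term in 12·log₂(n) is 12·log₂(n), which is Θ(log n).
Constants are absorbed, so the tightest bound is O(log n).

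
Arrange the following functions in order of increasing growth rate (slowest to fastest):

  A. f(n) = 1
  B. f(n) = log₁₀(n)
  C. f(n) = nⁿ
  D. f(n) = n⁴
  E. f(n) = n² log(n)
A < B < E < D < C

Comparing growth rates:
A = 1 is O(1)
B = log₁₀(n) is O(log n)
E = n² log(n) is O(n² log n)
D = n⁴ is O(n⁴)
C = nⁿ is O(nⁿ)

Therefore, the order from slowest to fastest is: A < B < E < D < C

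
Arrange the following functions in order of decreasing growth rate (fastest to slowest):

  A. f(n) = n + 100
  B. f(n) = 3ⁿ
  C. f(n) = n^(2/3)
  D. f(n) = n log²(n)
B > D > A > C

Comparing growth rates:
B = 3ⁿ is O(3ⁿ)
D = n log²(n) is O(n log² n)
A = n + 100 is O(n)
C = n^(2/3) is O(n^(2/3))

Therefore, the order from fastest to slowest is: B > D > A > C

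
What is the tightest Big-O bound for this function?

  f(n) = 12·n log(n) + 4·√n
O(n log n)

The dominant term in 12·n log(n) + 4·√n is 12·n log(n), which is Θ(n log n).
Lower-order terms (4·√n) are asymptotically negligible.
Constants are absorbed, so the tightest bound is O(n log n).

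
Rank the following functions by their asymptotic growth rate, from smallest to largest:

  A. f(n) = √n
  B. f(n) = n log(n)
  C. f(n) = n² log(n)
A < B < C

Comparing growth rates:
A = √n is O(√n)
B = n log(n) is O(n log n)
C = n² log(n) is O(n² log n)

Therefore, the order from slowest to fastest is: A < B < C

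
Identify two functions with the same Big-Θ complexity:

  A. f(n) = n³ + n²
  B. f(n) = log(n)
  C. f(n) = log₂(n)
B and C

Examining each function:
  A. n³ + n² is O(n³)
  B. log(n) is O(log n)
  C. log₂(n) is O(log n)

Functions B and C both have the same complexity class.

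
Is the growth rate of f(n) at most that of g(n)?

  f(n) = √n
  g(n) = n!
True

f(n) = √n is O(√n), and g(n) = n! is O(n!).
Since O(√n) ⊆ O(n!) (f grows no faster than g), f(n) = O(g(n)) is true.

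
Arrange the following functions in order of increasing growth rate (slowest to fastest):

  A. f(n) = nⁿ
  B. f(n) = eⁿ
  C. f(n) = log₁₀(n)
C < B < A

Comparing growth rates:
C = log₁₀(n) is O(log n)
B = eⁿ is O(eⁿ)
A = nⁿ is O(nⁿ)

Therefore, the order from slowest to fastest is: C < B < A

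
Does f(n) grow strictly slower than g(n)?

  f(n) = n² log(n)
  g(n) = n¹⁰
True

f(n) = n² log(n) is O(n² log n), and g(n) = n¹⁰ is O(n¹⁰).
Since O(n² log n) grows strictly slower than O(n¹⁰), f(n) = o(g(n)) is true.
This means lim(n→∞) f(n)/g(n) = 0.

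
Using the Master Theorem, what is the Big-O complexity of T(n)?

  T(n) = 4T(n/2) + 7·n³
Θ(n³)

Master Theorem: a = 4, b = 2, f(n) = 7·n³.
Compute the critical exponent d = log₂(4) = 2.
Compare f(n) = Θ(n³) against n^d:
  k = 3 > d = 2, so f(n) = Ω(n^(d+ε)) — Case 3.
  Regularity: a·(n/b)^3/n^3 = a/b^3 = 4/8 < 1 ✓.
  The top-level work dominates: T(n) = Θ(f(n)) = Θ(n³).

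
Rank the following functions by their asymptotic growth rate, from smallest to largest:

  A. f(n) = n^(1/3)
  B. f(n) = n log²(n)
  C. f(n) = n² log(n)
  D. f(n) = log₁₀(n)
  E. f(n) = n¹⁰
D < A < B < C < E

Comparing growth rates:
D = log₁₀(n) is O(log n)
A = n^(1/3) is O(n^(1/3))
B = n log²(n) is O(n log² n)
C = n² log(n) is O(n² log n)
E = n¹⁰ is O(n¹⁰)

Therefore, the order from slowest to fastest is: D < A < B < C < E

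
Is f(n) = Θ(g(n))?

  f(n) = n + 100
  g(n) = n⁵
False

f(n) = n + 100 is O(n), and g(n) = n⁵ is O(n⁵).
Since they have different growth rates, f(n) = Θ(g(n)) is false.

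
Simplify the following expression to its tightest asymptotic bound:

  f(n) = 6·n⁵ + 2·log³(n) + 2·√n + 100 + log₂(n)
Θ(n⁵)

Order the terms by growth rate: 100 ≺ log₂(n) ≺ 2·log³(n) ≺ 2·√n ≺ 6·n⁵.
The fastest-growing term 6·n⁵ dominates as n → ∞; dropping its constant factor gives Θ(n⁵).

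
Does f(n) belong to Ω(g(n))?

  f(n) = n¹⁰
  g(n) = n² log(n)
True

f(n) = n¹⁰ is O(n¹⁰), and g(n) = n² log(n) is O(n² log n).
Since O(n¹⁰) grows at least as fast as O(n² log n), f(n) = Ω(g(n)) is true.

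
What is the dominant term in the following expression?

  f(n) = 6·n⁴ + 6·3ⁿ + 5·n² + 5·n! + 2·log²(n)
5·n!

Looking at each term:
  - 6·n⁴ is O(n⁴)
  - 6·3ⁿ is O(3ⁿ)
  - 5·n² is O(n²)
  - 5·n! is O(n!)
  - 2·log²(n) is O(log² n)

The term 5·n! (O(n!)) grows fastest and dominates all others.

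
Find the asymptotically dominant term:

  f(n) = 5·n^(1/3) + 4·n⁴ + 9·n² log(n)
4·n⁴

Looking at each term:
  - 5·n^(1/3) is O(n^(1/3))
  - 4·n⁴ is O(n⁴)
  - 9·n² log(n) is O(n² log n)

The term 4·n⁴ (O(n⁴)) grows fastest and dominates all others.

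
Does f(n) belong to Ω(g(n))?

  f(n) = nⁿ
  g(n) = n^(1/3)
True

f(n) = nⁿ is O(nⁿ), and g(n) = n^(1/3) is O(n^(1/3)).
Since O(nⁿ) grows at least as fast as O(n^(1/3)), f(n) = Ω(g(n)) is true.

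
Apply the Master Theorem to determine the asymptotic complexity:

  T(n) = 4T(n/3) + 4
Θ(n^log₃(4))

Master Theorem: a = 4, b = 3, f(n) = 4.
Compute the critical exponent d = log₃(4) = 1.262.
Compare f(n) = Θ(1) against n^d:
  k = 0 < d = 1.262, so f(n) = O(n^(d-ε)) — Case 1.
  The recursion cost dominates: T(n) = Θ(n^d) = Θ(n^log₃(4)).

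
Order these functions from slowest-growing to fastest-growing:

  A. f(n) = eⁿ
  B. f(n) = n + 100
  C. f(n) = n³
B < C < A

Comparing growth rates:
B = n + 100 is O(n)
C = n³ is O(n³)
A = eⁿ is O(eⁿ)

Therefore, the order from slowest to fastest is: B < C < A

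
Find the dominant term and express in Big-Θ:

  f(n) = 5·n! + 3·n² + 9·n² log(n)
Θ(n!)

Order the terms by growth rate: 3·n² ≺ 9·n² log(n) ≺ 5·n!.
The fastest-growing term 5·n! dominates as n → ∞; dropping its constant factor gives Θ(n!).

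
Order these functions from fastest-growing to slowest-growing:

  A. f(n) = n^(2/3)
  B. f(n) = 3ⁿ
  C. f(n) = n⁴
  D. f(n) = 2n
B > C > D > A

Comparing growth rates:
B = 3ⁿ is O(3ⁿ)
C = n⁴ is O(n⁴)
D = 2n is O(n)
A = n^(2/3) is O(n^(2/3))

Therefore, the order from fastest to slowest is: B > C > D > A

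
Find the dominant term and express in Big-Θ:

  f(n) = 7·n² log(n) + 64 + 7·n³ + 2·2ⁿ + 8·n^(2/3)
Θ(2ⁿ)

Order the terms by growth rate: 64 ≺ 8·n^(2/3) ≺ 7·n² log(n) ≺ 7·n³ ≺ 2·2ⁿ.
The fastest-growing term 2·2ⁿ dominates as n → ∞; dropping its constant factor gives Θ(2ⁿ).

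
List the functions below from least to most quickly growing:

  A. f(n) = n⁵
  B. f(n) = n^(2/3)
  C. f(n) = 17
C < B < A

Comparing growth rates:
C = 17 is O(1)
B = n^(2/3) is O(n^(2/3))
A = n⁵ is O(n⁵)

Therefore, the order from slowest to fastest is: C < B < A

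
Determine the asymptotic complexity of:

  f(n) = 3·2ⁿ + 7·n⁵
O(2ⁿ)

The dominant term in 3·2ⁿ + 7·n⁵ is 3·2ⁿ, which is Θ(2ⁿ).
Lower-order terms (7·n⁵) are asymptotically negligible.
Constants are absorbed, so the tightest bound is O(2ⁿ).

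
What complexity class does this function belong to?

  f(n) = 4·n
O(n)

The dominant term in 4·n is 4·n, which is Θ(n).
Constants are absorbed, so the tightest bound is O(n).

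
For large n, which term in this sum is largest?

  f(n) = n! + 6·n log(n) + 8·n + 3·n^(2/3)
n!

Looking at each term:
  - n! is O(n!)
  - 6·n log(n) is O(n log n)
  - 8·n is O(n)
  - 3·n^(2/3) is O(n^(2/3))

The term n! (O(n!)) grows fastest and dominates all others.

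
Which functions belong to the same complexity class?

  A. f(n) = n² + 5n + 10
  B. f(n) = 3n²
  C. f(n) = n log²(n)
A and B

Examining each function:
  A. n² + 5n + 10 is O(n²)
  B. 3n² is O(n²)
  C. n log²(n) is O(n log² n)

Functions A and B both have the same complexity class.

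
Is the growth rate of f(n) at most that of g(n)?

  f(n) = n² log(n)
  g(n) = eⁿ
True

f(n) = n² log(n) is O(n² log n), and g(n) = eⁿ is O(eⁿ).
Since O(n² log n) ⊆ O(eⁿ) (f grows no faster than g), f(n) = O(g(n)) is true.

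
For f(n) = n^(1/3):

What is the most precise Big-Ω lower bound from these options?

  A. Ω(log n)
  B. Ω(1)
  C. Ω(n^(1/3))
C

f(n) = n^(1/3) is Ω(n^(1/3)).
All listed options are valid Big-Ω bounds (lower bounds),
but Ω(n^(1/3)) is the tightest (largest valid bound).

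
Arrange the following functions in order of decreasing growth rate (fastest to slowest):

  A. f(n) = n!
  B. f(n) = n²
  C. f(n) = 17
A > B > C

Comparing growth rates:
A = n! is O(n!)
B = n² is O(n²)
C = 17 is O(1)

Therefore, the order from fastest to slowest is: A > B > C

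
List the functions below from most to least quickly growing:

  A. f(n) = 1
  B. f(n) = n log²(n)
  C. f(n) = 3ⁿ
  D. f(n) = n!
D > C > B > A

Comparing growth rates:
D = n! is O(n!)
C = 3ⁿ is O(3ⁿ)
B = n log²(n) is O(n log² n)
A = 1 is O(1)

Therefore, the order from fastest to slowest is: D > C > B > A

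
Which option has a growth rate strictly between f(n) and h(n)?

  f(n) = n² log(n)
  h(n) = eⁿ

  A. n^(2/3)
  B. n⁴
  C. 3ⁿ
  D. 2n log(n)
B

We need g(n) with n² log(n) = o(g(n)) and g(n) = o(eⁿ), i.e. O(n² log n) ≺ g ≺ O(eⁿ).
Check each option:
  A. n^(2/3) — O(n^(2/3)) does not grow strictly faster than f(n)
  B. n⁴ — O(n⁴) is strictly between O(n² log n) and O(eⁿ) ✓
  C. 3ⁿ — O(3ⁿ) does not grow strictly slower than h(n)
  D. 2n log(n) — O(n log n) does not grow strictly faster than f(n)

Only option B (n⁴) lies strictly between.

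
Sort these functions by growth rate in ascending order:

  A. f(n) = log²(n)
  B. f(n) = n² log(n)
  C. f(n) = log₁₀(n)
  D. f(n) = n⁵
C < A < B < D

Comparing growth rates:
C = log₁₀(n) is O(log n)
A = log²(n) is O(log² n)
B = n² log(n) is O(n² log n)
D = n⁵ is O(n⁵)

Therefore, the order from slowest to fastest is: C < A < B < D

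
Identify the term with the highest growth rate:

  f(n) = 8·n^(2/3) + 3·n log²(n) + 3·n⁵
3·n⁵

Looking at each term:
  - 8·n^(2/3) is O(n^(2/3))
  - 3·n log²(n) is O(n log² n)
  - 3·n⁵ is O(n⁵)

The term 3·n⁵ (O(n⁵)) grows fastest and dominates all others.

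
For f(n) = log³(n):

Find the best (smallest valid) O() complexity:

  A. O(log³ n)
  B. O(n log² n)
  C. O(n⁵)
A

f(n) = log³(n) is O(log³ n).
All listed options are valid Big-O bounds (upper bounds),
but O(log³ n) is the tightest (smallest valid bound).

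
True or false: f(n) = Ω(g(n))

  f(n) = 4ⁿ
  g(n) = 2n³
True

f(n) = 4ⁿ is O(4ⁿ), and g(n) = 2n³ is O(n³).
Since O(4ⁿ) grows at least as fast as O(n³), f(n) = Ω(g(n)) is true.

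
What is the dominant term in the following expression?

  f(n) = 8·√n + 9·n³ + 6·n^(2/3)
9·n³

Looking at each term:
  - 8·√n is O(√n)
  - 9·n³ is O(n³)
  - 6·n^(2/3) is O(n^(2/3))

The term 9·n³ (O(n³)) grows fastest and dominates all others.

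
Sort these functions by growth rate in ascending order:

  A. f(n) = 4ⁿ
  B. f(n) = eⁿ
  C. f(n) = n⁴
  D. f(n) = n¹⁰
C < D < B < A

Comparing growth rates:
C = n⁴ is O(n⁴)
D = n¹⁰ is O(n¹⁰)
B = eⁿ is O(eⁿ)
A = 4ⁿ is O(4ⁿ)

Therefore, the order from slowest to fastest is: C < D < B < A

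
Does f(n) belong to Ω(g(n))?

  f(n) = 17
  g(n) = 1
True

f(n) = 17 and g(n) = 1 are both O(1).
Big-Ω permits equal growth rates (f ≥ c·g for some c > 0), so f(n) = Ω(g(n)) is true.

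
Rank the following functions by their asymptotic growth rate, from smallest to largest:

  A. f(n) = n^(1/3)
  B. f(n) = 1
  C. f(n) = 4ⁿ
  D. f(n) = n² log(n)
B < A < D < C

Comparing growth rates:
B = 1 is O(1)
A = n^(1/3) is O(n^(1/3))
D = n² log(n) is O(n² log n)
C = 4ⁿ is O(4ⁿ)

Therefore, the order from slowest to fastest is: B < A < D < C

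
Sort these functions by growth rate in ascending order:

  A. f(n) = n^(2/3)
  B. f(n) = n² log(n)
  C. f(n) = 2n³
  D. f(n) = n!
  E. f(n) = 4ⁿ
A < B < C < E < D

Comparing growth rates:
A = n^(2/3) is O(n^(2/3))
B = n² log(n) is O(n² log n)
C = 2n³ is O(n³)
E = 4ⁿ is O(4ⁿ)
D = n! is O(n!)

Therefore, the order from slowest to fastest is: A < B < C < E < D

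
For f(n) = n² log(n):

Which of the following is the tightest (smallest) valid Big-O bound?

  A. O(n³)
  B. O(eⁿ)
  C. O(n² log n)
C

f(n) = n² log(n) is O(n² log n).
All listed options are valid Big-O bounds (upper bounds),
but O(n² log n) is the tightest (smallest valid bound).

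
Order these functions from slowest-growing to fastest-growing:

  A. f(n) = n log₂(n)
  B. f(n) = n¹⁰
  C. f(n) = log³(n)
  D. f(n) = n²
C < A < D < B

Comparing growth rates:
C = log³(n) is O(log³ n)
A = n log₂(n) is O(n log n)
D = n² is O(n²)
B = n¹⁰ is O(n¹⁰)

Therefore, the order from slowest to fastest is: C < A < D < B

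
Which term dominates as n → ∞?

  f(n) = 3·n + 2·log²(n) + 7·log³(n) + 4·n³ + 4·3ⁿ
4·3ⁿ

Looking at each term:
  - 3·n is O(n)
  - 2·log²(n) is O(log² n)
  - 7·log³(n) is O(log³ n)
  - 4·n³ is O(n³)
  - 4·3ⁿ is O(3ⁿ)

The term 4·3ⁿ (O(3ⁿ)) grows fastest and dominates all others.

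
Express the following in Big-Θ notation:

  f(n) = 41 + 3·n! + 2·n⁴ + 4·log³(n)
Θ(n!)

Order the terms by growth rate: 41 ≺ 4·log³(n) ≺ 2·n⁴ ≺ 3·n!.
The fastest-growing term 3·n! dominates as n → ∞; dropping its constant factor gives Θ(n!).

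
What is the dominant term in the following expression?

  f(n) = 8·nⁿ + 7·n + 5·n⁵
8·nⁿ

Looking at each term:
  - 8·nⁿ is O(nⁿ)
  - 7·n is O(n)
  - 5·n⁵ is O(n⁵)

The term 8·nⁿ (O(nⁿ)) grows fastest and dominates all others.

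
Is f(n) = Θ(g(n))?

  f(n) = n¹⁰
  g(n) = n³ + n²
False

f(n) = n¹⁰ is O(n¹⁰), and g(n) = n³ + n² is O(n³).
Since they have different growth rates, f(n) = Θ(g(n)) is false.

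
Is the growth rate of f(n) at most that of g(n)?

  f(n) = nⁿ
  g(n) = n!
False

f(n) = nⁿ is O(nⁿ), and g(n) = n! is O(n!).
Since O(nⁿ) grows faster than O(n!), f(n) = O(g(n)) is false.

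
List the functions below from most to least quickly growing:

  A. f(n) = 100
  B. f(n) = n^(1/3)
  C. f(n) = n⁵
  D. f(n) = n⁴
C > D > B > A

Comparing growth rates:
C = n⁵ is O(n⁵)
D = n⁴ is O(n⁴)
B = n^(1/3) is O(n^(1/3))
A = 100 is O(1)

Therefore, the order from fastest to slowest is: C > D > B > A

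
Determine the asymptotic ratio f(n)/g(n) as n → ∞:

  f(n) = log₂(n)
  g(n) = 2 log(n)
1/(2*log(2))

Since log₂(n) and 2 log(n) have the same growth rate (O(log n)),
the ratio converges to a constant: 1/(2*log(2)).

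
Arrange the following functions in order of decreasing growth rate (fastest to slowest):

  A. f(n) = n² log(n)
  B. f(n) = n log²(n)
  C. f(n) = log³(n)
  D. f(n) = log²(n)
A > B > C > D

Comparing growth rates:
A = n² log(n) is O(n² log n)
B = n log²(n) is O(n log² n)
C = log³(n) is O(log³ n)
D = log²(n) is O(log² n)

Therefore, the order from fastest to slowest is: A > B > C > D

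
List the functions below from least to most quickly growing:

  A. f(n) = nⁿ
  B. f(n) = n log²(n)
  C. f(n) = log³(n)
C < B < A

Comparing growth rates:
C = log³(n) is O(log³ n)
B = n log²(n) is O(n log² n)
A = nⁿ is O(nⁿ)

Therefore, the order from slowest to fastest is: C < B < A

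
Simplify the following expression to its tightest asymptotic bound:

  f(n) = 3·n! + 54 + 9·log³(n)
Θ(n!)

Order the terms by growth rate: 54 ≺ 9·log³(n) ≺ 3·n!.
The fastest-growing term 3·n! dominates as n → ∞; dropping its constant factor gives Θ(n!).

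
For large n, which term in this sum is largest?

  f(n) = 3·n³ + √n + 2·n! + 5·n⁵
2·n!

Looking at each term:
  - 3·n³ is O(n³)
  - √n is O(√n)
  - 2·n! is O(n!)
  - 5·n⁵ is O(n⁵)

The term 2·n! (O(n!)) grows fastest and dominates all others.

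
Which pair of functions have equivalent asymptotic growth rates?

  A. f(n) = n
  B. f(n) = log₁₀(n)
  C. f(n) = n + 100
A and C

Examining each function:
  A. n is O(n)
  B. log₁₀(n) is O(log n)
  C. n + 100 is O(n)

Functions A and C both have the same complexity class.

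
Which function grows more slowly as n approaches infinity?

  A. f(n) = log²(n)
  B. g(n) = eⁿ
A

f(n) = log²(n) is O(log² n), while g(n) = eⁿ is O(eⁿ).
Since O(log² n) grows slower than O(eⁿ), f(n) is dominated.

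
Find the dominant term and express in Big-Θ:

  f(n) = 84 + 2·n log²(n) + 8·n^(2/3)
Θ(n log² n)

Order the terms by growth rate: 84 ≺ 8·n^(2/3) ≺ 2·n log²(n).
The fastest-growing term 2·n log²(n) dominates as n → ∞; dropping its constant factor gives Θ(n log² n).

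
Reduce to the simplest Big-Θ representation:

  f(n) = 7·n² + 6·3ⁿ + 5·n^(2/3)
Θ(3ⁿ)

Order the terms by growth rate: 5·n^(2/3) ≺ 7·n² ≺ 6·3ⁿ.
The fastest-growing term 6·3ⁿ dominates as n → ∞; dropping its constant factor gives Θ(3ⁿ).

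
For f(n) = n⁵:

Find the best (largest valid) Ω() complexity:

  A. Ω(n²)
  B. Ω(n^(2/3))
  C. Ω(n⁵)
C

f(n) = n⁵ is Ω(n⁵).
All listed options are valid Big-Ω bounds (lower bounds),
but Ω(n⁵) is the tightest (largest valid bound).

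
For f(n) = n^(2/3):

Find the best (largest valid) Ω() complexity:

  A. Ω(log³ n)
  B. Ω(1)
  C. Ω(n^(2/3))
C

f(n) = n^(2/3) is Ω(n^(2/3)).
All listed options are valid Big-Ω bounds (lower bounds),
but Ω(n^(2/3)) is the tightest (largest valid bound).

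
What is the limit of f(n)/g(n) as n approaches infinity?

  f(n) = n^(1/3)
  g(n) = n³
0

Since n^(1/3) (O(n^(1/3))) grows slower than n³ (O(n³)),
the ratio f(n)/g(n) → 0 as n → ∞.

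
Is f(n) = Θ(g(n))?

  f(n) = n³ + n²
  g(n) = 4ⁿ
False

f(n) = n³ + n² is O(n³), and g(n) = 4ⁿ is O(4ⁿ).
Since they have different growth rates, f(n) = Θ(g(n)) is false.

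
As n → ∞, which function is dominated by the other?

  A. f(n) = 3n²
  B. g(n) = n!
A

f(n) = 3n² is O(n²), while g(n) = n! is O(n!).
Since O(n²) grows slower than O(n!), f(n) is dominated.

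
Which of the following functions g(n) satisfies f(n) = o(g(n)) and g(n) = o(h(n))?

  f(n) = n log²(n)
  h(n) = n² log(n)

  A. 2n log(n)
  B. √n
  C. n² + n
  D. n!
C

We need g(n) with n log²(n) = o(g(n)) and g(n) = o(n² log(n)), i.e. O(n log² n) ≺ g ≺ O(n² log n).
Check each option:
  A. 2n log(n) — O(n log n) does not grow strictly faster than f(n)
  B. √n — O(√n) does not grow strictly faster than f(n)
  C. n² + n — O(n²) is strictly between O(n log² n) and O(n² log n) ✓
  D. n! — O(n!) does not grow strictly slower than h(n)

Only option C (n² + n) lies strictly between.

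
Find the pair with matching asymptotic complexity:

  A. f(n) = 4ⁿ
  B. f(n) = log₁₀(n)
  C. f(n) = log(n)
B and C

Examining each function:
  A. 4ⁿ is O(4ⁿ)
  B. log₁₀(n) is O(log n)
  C. log(n) is O(log n)

Functions B and C both have the same complexity class.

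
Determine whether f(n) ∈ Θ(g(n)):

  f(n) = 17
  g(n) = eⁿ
False

f(n) = 17 is O(1), and g(n) = eⁿ is O(eⁿ).
Since they have different growth rates, f(n) = Θ(g(n)) is false.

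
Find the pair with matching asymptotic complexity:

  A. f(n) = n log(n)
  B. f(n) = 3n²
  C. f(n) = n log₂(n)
A and C

Examining each function:
  A. n log(n) is O(n log n)
  B. 3n² is O(n²)
  C. n log₂(n) is O(n log n)

Functions A and C both have the same complexity class.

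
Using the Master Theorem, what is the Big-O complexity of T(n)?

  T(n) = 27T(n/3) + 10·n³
Θ(n³ log n)

Master Theorem: a = 27, b = 3, f(n) = 10·n³.
Compute the critical exponent d = log₃(27) = 3.
Compare f(n) = Θ(n³) against n^d:
  k = 3 = d, so f(n) = Θ(n^d) — Case 2.
  Work is balanced across levels: T(n) = Θ(n^d log n) = Θ(n³ log n).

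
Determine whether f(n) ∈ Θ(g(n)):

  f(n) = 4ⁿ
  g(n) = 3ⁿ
False

f(n) = 4ⁿ is O(4ⁿ), and g(n) = 3ⁿ is O(3ⁿ).
Since they have different growth rates, f(n) = Θ(g(n)) is false.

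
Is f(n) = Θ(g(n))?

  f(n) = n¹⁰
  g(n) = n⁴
False

f(n) = n¹⁰ is O(n¹⁰), and g(n) = n⁴ is O(n⁴).
Since they have different growth rates, f(n) = Θ(g(n)) is false.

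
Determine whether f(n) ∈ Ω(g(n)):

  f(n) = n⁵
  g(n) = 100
True

f(n) = n⁵ is O(n⁵), and g(n) = 100 is O(1).
Since O(n⁵) grows at least as fast as O(1), f(n) = Ω(g(n)) is true.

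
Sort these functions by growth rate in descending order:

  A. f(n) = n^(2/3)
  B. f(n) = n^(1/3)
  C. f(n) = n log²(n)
C > A > B

Comparing growth rates:
C = n log²(n) is O(n log² n)
A = n^(2/3) is O(n^(2/3))
B = n^(1/3) is O(n^(1/3))

Therefore, the order from fastest to slowest is: C > A > B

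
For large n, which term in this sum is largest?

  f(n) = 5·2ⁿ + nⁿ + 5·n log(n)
nⁿ

Looking at each term:
  - 5·2ⁿ is O(2ⁿ)
  - nⁿ is O(nⁿ)
  - 5·n log(n) is O(n log n)

The term nⁿ (O(nⁿ)) grows fastest and dominates all others.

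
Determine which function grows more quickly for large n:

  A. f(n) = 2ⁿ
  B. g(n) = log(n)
A

f(n) = 2ⁿ is O(2ⁿ), while g(n) = log(n) is O(log n).
Since O(2ⁿ) grows faster than O(log n), f(n) dominates.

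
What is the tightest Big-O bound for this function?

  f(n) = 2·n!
O(n!)

The dominant term in 2·n! is 2·n!, which is Θ(n!).
Constants are absorbed, so the tightest bound is O(n!).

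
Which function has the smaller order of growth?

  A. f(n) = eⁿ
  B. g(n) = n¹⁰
B

f(n) = eⁿ is O(eⁿ), while g(n) = n¹⁰ is O(n¹⁰).
Since O(n¹⁰) grows slower than O(eⁿ), g(n) is dominated.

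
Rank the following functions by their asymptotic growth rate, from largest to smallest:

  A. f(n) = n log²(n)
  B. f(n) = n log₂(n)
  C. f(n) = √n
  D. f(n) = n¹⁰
D > A > B > C

Comparing growth rates:
D = n¹⁰ is O(n¹⁰)
A = n log²(n) is O(n log² n)
B = n log₂(n) is O(n log n)
C = √n is O(√n)

Therefore, the order from fastest to slowest is: D > A > B > C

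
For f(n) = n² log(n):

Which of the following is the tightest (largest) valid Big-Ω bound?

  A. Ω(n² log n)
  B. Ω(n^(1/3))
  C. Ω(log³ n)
A

f(n) = n² log(n) is Ω(n² log n).
All listed options are valid Big-Ω bounds (lower bounds),
but Ω(n² log n) is the tightest (largest valid bound).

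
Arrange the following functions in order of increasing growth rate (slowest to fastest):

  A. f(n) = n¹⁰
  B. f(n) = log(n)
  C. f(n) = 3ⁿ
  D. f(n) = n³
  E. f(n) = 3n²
B < E < D < A < C

Comparing growth rates:
B = log(n) is O(log n)
E = 3n² is O(n²)
D = n³ is O(n³)
A = n¹⁰ is O(n¹⁰)
C = 3ⁿ is O(3ⁿ)

Therefore, the order from slowest to fastest is: B < E < D < A < C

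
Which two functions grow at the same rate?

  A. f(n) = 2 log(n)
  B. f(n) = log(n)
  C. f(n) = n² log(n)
A and B

Examining each function:
  A. 2 log(n) is O(log n)
  B. log(n) is O(log n)
  C. n² log(n) is O(n² log n)

Functions A and B both have the same complexity class.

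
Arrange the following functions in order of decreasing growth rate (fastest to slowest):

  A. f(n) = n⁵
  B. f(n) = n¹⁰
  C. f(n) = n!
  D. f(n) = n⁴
C > B > A > D

Comparing growth rates:
C = n! is O(n!)
B = n¹⁰ is O(n¹⁰)
A = n⁵ is O(n⁵)
D = n⁴ is O(n⁴)

Therefore, the order from fastest to slowest is: C > B > A > D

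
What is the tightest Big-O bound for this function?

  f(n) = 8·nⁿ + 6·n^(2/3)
O(nⁿ)

The dominant term in 8·nⁿ + 6·n^(2/3) is 8·nⁿ, which is Θ(nⁿ).
Lower-order terms (6·n^(2/3)) are asymptotically negligible.
Constants are absorbed, so the tightest bound is O(nⁿ).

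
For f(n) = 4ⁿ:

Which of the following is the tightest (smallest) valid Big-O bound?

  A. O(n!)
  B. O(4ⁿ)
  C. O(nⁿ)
B

f(n) = 4ⁿ is O(4ⁿ).
All listed options are valid Big-O bounds (upper bounds),
but O(4ⁿ) is the tightest (smallest valid bound).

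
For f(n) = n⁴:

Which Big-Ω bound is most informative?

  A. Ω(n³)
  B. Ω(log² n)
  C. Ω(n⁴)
C

f(n) = n⁴ is Ω(n⁴).
All listed options are valid Big-Ω bounds (lower bounds),
but Ω(n⁴) is the tightest (largest valid bound).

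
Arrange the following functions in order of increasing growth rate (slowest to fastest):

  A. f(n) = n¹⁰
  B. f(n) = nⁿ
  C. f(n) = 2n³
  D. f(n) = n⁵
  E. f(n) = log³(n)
E < C < D < A < B

Comparing growth rates:
E = log³(n) is O(log³ n)
C = 2n³ is O(n³)
D = n⁵ is O(n⁵)
A = n¹⁰ is O(n¹⁰)
B = nⁿ is O(nⁿ)

Therefore, the order from slowest to fastest is: E < C < D < A < B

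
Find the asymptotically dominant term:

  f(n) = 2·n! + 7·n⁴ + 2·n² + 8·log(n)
2·n!

Looking at each term:
  - 2·n! is O(n!)
  - 7·n⁴ is O(n⁴)
  - 2·n² is O(n²)
  - 8·log(n) is O(log n)

The term 2·n! (O(n!)) grows fastest and dominates all others.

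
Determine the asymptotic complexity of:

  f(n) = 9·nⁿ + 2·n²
O(nⁿ)

The dominant term in 9·nⁿ + 2·n² is 9·nⁿ, which is Θ(nⁿ).
Lower-order terms (2·n²) are asymptotically negligible.
Constants are absorbed, so the tightest bound is O(nⁿ).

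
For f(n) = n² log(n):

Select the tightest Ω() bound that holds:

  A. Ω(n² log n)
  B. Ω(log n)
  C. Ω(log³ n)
A

f(n) = n² log(n) is Ω(n² log n).
All listed options are valid Big-Ω bounds (lower bounds),
but Ω(n² log n) is the tightest (largest valid bound).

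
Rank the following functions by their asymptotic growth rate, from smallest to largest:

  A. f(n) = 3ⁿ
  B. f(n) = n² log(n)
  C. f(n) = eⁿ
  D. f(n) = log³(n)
D < B < C < A

Comparing growth rates:
D = log³(n) is O(log³ n)
B = n² log(n) is O(n² log n)
C = eⁿ is O(eⁿ)
A = 3ⁿ is O(3ⁿ)

Therefore, the order from slowest to fastest is: D < B < C < A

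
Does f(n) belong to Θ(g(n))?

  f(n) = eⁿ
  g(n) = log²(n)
False

f(n) = eⁿ is O(eⁿ), and g(n) = log²(n) is O(log² n).
Since they have different growth rates, f(n) = Θ(g(n)) is false.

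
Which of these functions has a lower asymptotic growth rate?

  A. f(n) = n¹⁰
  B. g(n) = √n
B

f(n) = n¹⁰ is O(n¹⁰), while g(n) = √n is O(√n).
Since O(√n) grows slower than O(n¹⁰), g(n) is dominated.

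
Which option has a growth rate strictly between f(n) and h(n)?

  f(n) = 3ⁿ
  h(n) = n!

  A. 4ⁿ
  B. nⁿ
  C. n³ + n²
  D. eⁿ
A

We need g(n) with 3ⁿ = o(g(n)) and g(n) = o(n!), i.e. O(3ⁿ) ≺ g ≺ O(n!).
Check each option:
  A. 4ⁿ — O(4ⁿ) is strictly between O(3ⁿ) and O(n!) ✓
  B. nⁿ — O(nⁿ) does not grow strictly slower than h(n)
  C. n³ + n² — O(n³) does not grow strictly faster than f(n)
  D. eⁿ — O(eⁿ) does not grow strictly faster than f(n)

Only option A (4ⁿ) lies strictly between.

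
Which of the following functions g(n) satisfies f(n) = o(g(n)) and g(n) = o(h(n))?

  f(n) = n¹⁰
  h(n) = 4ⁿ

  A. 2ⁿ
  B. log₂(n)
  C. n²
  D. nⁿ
A

We need g(n) with n¹⁰ = o(g(n)) and g(n) = o(4ⁿ), i.e. O(n¹⁰) ≺ g ≺ O(4ⁿ).
Check each option:
  A. 2ⁿ — O(2ⁿ) is strictly between O(n¹⁰) and O(4ⁿ) ✓
  B. log₂(n) — O(log n) does not grow strictly faster than f(n)
  C. n² — O(n²) does not grow strictly faster than f(n)
  D. nⁿ — O(nⁿ) does not grow strictly slower than h(n)

Only option A (2ⁿ) lies strictly between.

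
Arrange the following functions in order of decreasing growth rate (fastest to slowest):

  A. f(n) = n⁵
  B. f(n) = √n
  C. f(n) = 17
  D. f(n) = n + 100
A > D > B > C

Comparing growth rates:
A = n⁵ is O(n⁵)
D = n + 100 is O(n)
B = √n is O(√n)
C = 17 is O(1)

Therefore, the order from fastest to slowest is: A > D > B > C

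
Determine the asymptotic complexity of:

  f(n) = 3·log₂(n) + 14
O(log n)

The dominant term in 3·log₂(n) + 14 is 3·log₂(n), which is Θ(log n).
Lower-order terms (14) are asymptotically negligible.
Constants are absorbed, so the tightest bound is O(log n).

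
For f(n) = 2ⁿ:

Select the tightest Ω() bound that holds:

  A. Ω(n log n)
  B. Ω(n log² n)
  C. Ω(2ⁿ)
C

f(n) = 2ⁿ is Ω(2ⁿ).
All listed options are valid Big-Ω bounds (lower bounds),
but Ω(2ⁿ) is the tightest (largest valid bound).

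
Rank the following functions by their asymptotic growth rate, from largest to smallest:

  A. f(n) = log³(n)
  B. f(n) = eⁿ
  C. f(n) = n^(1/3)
B > C > A

Comparing growth rates:
B = eⁿ is O(eⁿ)
C = n^(1/3) is O(n^(1/3))
A = log³(n) is O(log³ n)

Therefore, the order from fastest to slowest is: B > C > A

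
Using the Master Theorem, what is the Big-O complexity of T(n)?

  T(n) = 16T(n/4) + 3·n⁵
Θ(n⁵)

Master Theorem: a = 16, b = 4, f(n) = 3·n⁵.
Compute the critical exponent d = log₄(16) = 2.
Compare f(n) = Θ(n⁵) against n^d:
  k = 5 > d = 2, so f(n) = Ω(n^(d+ε)) — Case 3.
  Regularity: a·(n/b)^5/n^5 = a/b^5 = 16/1024 < 1 ✓.
  The top-level work dominates: T(n) = Θ(f(n)) = Θ(n⁵).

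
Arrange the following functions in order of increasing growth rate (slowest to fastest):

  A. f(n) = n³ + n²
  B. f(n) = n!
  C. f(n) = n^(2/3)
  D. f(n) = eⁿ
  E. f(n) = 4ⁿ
C < A < D < E < B

Comparing growth rates:
C = n^(2/3) is O(n^(2/3))
A = n³ + n² is O(n³)
D = eⁿ is O(eⁿ)
E = 4ⁿ is O(4ⁿ)
B = n! is O(n!)

Therefore, the order from slowest to fastest is: C < A < D < E < B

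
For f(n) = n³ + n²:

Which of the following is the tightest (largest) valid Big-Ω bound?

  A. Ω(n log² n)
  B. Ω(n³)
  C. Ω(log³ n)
B

f(n) = n³ + n² is Ω(n³).
All listed options are valid Big-Ω bounds (lower bounds),
but Ω(n³) is the tightest (largest valid bound).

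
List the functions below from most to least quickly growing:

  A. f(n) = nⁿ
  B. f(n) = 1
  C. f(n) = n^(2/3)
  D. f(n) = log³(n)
A > C > D > B

Comparing growth rates:
A = nⁿ is O(nⁿ)
C = n^(2/3) is O(n^(2/3))
D = log³(n) is O(log³ n)
B = 1 is O(1)

Therefore, the order from fastest to slowest is: A > C > D > B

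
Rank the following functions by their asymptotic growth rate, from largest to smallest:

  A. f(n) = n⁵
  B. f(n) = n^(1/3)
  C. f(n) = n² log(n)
A > C > B

Comparing growth rates:
A = n⁵ is O(n⁵)
C = n² log(n) is O(n² log n)
B = n^(1/3) is O(n^(1/3))

Therefore, the order from fastest to slowest is: A > C > B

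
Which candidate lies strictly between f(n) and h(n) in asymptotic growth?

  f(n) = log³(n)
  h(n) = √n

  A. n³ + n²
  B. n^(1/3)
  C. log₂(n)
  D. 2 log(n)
B

We need g(n) with log³(n) = o(g(n)) and g(n) = o(√n), i.e. O(log³ n) ≺ g ≺ O(√n).
Check each option:
  A. n³ + n² — O(n³) does not grow strictly slower than h(n)
  B. n^(1/3) — O(n^(1/3)) is strictly between O(log³ n) and O(√n) ✓
  C. log₂(n) — O(log n) does not grow strictly faster than f(n)
  D. 2 log(n) — O(log n) does not grow strictly faster than f(n)

Only option B (n^(1/3)) lies strictly between.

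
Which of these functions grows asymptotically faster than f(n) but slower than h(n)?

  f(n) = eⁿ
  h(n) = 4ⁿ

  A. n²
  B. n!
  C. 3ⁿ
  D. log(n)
C

We need g(n) with eⁿ = o(g(n)) and g(n) = o(4ⁿ), i.e. O(eⁿ) ≺ g ≺ O(4ⁿ).
Check each option:
  A. n² — O(n²) does not grow strictly faster than f(n)
  B. n! — O(n!) does not grow strictly slower than h(n)
  C. 3ⁿ — O(3ⁿ) is strictly between O(eⁿ) and O(4ⁿ) ✓
  D. log(n) — O(log n) does not grow strictly faster than f(n)

Only option C (3ⁿ) lies strictly between.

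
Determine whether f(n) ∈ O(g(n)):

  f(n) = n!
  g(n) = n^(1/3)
False

f(n) = n! is O(n!), and g(n) = n^(1/3) is O(n^(1/3)).
Since O(n!) grows faster than O(n^(1/3)), f(n) = O(g(n)) is false.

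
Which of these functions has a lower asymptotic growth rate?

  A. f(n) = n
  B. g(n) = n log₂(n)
A

f(n) = n is O(n), while g(n) = n log₂(n) is O(n log n).
Since O(n) grows slower than O(n log n), f(n) is dominated.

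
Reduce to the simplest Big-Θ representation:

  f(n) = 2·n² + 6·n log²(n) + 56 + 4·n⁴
Θ(n⁴)

Order the terms by growth rate: 56 ≺ 6·n log²(n) ≺ 2·n² ≺ 4·n⁴.
The fastest-growing term 4·n⁴ dominates as n → ∞; dropping its constant factor gives Θ(n⁴).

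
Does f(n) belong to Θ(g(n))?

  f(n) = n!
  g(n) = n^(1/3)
False

f(n) = n! is O(n!), and g(n) = n^(1/3) is O(n^(1/3)).
Since they have different growth rates, f(n) = Θ(g(n)) is false.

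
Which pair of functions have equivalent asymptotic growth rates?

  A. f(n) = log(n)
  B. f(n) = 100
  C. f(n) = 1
B and C

Examining each function:
  A. log(n) is O(log n)
  B. 100 is O(1)
  C. 1 is O(1)

Functions B and C both have the same complexity class.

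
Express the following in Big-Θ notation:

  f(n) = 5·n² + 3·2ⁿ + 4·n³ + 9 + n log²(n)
Θ(2ⁿ)

Order the terms by growth rate: 9 ≺ n log²(n) ≺ 5·n² ≺ 4·n³ ≺ 3·2ⁿ.
The fastest-growing term 3·2ⁿ dominates as n → ∞; dropping its constant factor gives Θ(2ⁿ).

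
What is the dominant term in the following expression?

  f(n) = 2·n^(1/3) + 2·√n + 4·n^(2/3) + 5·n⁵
5·n⁵

Looking at each term:
  - 2·n^(1/3) is O(n^(1/3))
  - 2·√n is O(√n)
  - 4·n^(2/3) is O(n^(2/3))
  - 5·n⁵ is O(n⁵)

The term 5·n⁵ (O(n⁵)) grows fastest and dominates all others.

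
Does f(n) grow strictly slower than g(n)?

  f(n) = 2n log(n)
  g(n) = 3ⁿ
True

f(n) = 2n log(n) is O(n log n), and g(n) = 3ⁿ is O(3ⁿ).
Since O(n log n) grows strictly slower than O(3ⁿ), f(n) = o(g(n)) is true.
This means lim(n→∞) f(n)/g(n) = 0.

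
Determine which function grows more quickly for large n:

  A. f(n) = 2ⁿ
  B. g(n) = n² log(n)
A

f(n) = 2ⁿ is O(2ⁿ), while g(n) = n² log(n) is O(n² log n).
Since O(2ⁿ) grows faster than O(n² log n), f(n) dominates.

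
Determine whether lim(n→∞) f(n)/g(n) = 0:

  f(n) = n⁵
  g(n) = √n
False

f(n) = n⁵ is O(n⁵), and g(n) = √n is O(√n).
Since O(n⁵) grows faster than or equal to O(√n), f(n) = o(g(n)) is false.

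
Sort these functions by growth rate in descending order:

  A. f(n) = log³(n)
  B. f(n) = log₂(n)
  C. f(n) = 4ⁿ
C > A > B

Comparing growth rates:
C = 4ⁿ is O(4ⁿ)
A = log³(n) is O(log³ n)
B = log₂(n) is O(log n)

Therefore, the order from fastest to slowest is: C > A > B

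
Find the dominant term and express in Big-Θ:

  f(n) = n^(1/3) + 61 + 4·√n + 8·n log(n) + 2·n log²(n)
Θ(n log² n)

Order the terms by growth rate: 61 ≺ n^(1/3) ≺ 4·√n ≺ 8·n log(n) ≺ 2·n log²(n).
The fastest-growing term 2·n log²(n) dominates as n → ∞; dropping its constant factor gives Θ(n log² n).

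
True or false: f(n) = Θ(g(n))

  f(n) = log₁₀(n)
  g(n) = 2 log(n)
True

f(n) = log₁₀(n) and g(n) = 2 log(n) are both O(log n).
Since they have the same asymptotic growth rate, f(n) = Θ(g(n)) is true.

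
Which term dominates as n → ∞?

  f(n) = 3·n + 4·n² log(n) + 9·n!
9·n!

Looking at each term:
  - 3·n is O(n)
  - 4·n² log(n) is O(n² log n)
  - 9·n! is O(n!)

The term 9·n! (O(n!)) grows fastest and dominates all others.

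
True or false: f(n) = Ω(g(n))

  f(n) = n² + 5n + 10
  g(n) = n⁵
False

f(n) = n² + 5n + 10 is O(n²), and g(n) = n⁵ is O(n⁵).
Since O(n²) grows slower than O(n⁵), f(n) = Ω(g(n)) is false.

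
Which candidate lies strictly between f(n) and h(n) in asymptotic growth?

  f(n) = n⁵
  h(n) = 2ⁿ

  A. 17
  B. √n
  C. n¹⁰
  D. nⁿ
C

We need g(n) with n⁵ = o(g(n)) and g(n) = o(2ⁿ), i.e. O(n⁵) ≺ g ≺ O(2ⁿ).
Check each option:
  A. 17 — O(1) does not grow strictly faster than f(n)
  B. √n — O(√n) does not grow strictly faster than f(n)
  C. n¹⁰ — O(n¹⁰) is strictly between O(n⁵) and O(2ⁿ) ✓
  D. nⁿ — O(nⁿ) does not grow strictly slower than h(n)

Only option C (n¹⁰) lies strictly between.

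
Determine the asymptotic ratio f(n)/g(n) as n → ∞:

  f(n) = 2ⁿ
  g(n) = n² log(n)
∞

Since 2ⁿ (O(2ⁿ)) grows faster than n² log(n) (O(n² log n)),
the ratio f(n)/g(n) → ∞ as n → ∞.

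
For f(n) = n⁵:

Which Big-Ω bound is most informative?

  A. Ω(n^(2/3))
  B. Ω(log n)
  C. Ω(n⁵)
C

f(n) = n⁵ is Ω(n⁵).
All listed options are valid Big-Ω bounds (lower bounds),
but Ω(n⁵) is the tightest (largest valid bound).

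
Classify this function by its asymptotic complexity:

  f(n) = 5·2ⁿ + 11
O(2ⁿ)

The dominant term in 5·2ⁿ + 11 is 5·2ⁿ, which is Θ(2ⁿ).
Lower-order terms (11) are asymptotically negligible.
Constants are absorbed, so the tightest bound is O(2ⁿ).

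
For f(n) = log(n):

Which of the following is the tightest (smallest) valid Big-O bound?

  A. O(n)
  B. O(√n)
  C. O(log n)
C

f(n) = log(n) is O(log n).
All listed options are valid Big-O bounds (upper bounds),
but O(log n) is the tightest (smallest valid bound).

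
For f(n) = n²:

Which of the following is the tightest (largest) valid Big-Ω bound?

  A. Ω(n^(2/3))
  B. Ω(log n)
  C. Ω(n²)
C

f(n) = n² is Ω(n²).
All listed options are valid Big-Ω bounds (lower bounds),
but Ω(n²) is the tightest (largest valid bound).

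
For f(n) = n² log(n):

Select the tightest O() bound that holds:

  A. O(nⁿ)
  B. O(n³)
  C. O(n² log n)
C

f(n) = n² log(n) is O(n² log n).
All listed options are valid Big-O bounds (upper bounds),
but O(n² log n) is the tightest (smallest valid bound).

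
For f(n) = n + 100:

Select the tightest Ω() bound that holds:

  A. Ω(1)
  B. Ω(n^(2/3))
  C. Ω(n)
C

f(n) = n + 100 is Ω(n).
All listed options are valid Big-Ω bounds (lower bounds),
but Ω(n) is the tightest (largest valid bound).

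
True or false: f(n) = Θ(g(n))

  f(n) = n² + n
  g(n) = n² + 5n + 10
True

f(n) = n² + n and g(n) = n² + 5n + 10 are both O(n²).
Since they have the same asymptotic growth rate, f(n) = Θ(g(n)) is true.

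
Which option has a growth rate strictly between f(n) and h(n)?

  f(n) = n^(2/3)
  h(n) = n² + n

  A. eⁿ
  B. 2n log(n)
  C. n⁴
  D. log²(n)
B

We need g(n) with n^(2/3) = o(g(n)) and g(n) = o(n² + n), i.e. O(n^(2/3)) ≺ g ≺ O(n²).
Check each option:
  A. eⁿ — O(eⁿ) does not grow strictly slower than h(n)
  B. 2n log(n) — O(n log n) is strictly between O(n^(2/3)) and O(n²) ✓
  C. n⁴ — O(n⁴) does not grow strictly slower than h(n)
  D. log²(n) — O(log² n) does not grow strictly faster than f(n)

Only option B (2n log(n)) lies strictly between.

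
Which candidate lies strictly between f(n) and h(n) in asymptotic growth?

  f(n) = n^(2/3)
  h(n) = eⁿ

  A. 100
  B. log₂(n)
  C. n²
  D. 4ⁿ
C

We need g(n) with n^(2/3) = o(g(n)) and g(n) = o(eⁿ), i.e. O(n^(2/3)) ≺ g ≺ O(eⁿ).
Check each option:
  A. 100 — O(1) does not grow strictly faster than f(n)
  B. log₂(n) — O(log n) does not grow strictly faster than f(n)
  C. n² — O(n²) is strictly between O(n^(2/3)) and O(eⁿ) ✓
  D. 4ⁿ — O(4ⁿ) does not grow strictly slower than h(n)

Only option C (n²) lies strictly between.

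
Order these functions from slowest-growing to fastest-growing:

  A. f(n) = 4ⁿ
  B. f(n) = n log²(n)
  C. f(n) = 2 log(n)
C < B < A

Comparing growth rates:
C = 2 log(n) is O(log n)
B = n log²(n) is O(n log² n)
A = 4ⁿ is O(4ⁿ)

Therefore, the order from slowest to fastest is: C < B < A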